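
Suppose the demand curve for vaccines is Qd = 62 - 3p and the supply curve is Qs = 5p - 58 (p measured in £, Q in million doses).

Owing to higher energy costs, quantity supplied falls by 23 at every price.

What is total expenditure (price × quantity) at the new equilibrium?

149.703125

Solve the original market: 62 - 3p = 5p - 58, hence p = 15 and Q = 17.
After the shift, demand is Qd = 62 - 3p and supply is Qs = 5p - 81.
New equilibrium: 62 - 3p = 5p - 81 ⇒ 143 = 8p ⇒ p = 17.875, Q = 8.375.
New expenditure = 17.875 × 8.375 = 149.703125.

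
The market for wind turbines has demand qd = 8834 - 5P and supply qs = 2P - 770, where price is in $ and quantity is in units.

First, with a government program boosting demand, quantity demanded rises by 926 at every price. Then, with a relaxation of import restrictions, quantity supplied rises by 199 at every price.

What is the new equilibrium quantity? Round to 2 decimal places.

2380.71

Solve the original market: 8834 - 5P = 2P - 770, hence P = 1372 and q = 1974.
With the change applied: demand qd = 9760 - 5P, supply qs = 2P - 571.
Clearing the new market: 9760 - 5P = 2P - 571, so P = 10331/7 ≈ 1475.8571 and q = 16665/7 ≈ 2380.7143.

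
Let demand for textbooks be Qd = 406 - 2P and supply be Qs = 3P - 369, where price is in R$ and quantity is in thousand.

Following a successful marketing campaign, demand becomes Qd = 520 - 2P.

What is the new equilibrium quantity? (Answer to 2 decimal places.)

Before the shock: 406 - 2P = 3P - 369 ⇒ 775 = 5P ⇒ P = 155, Q = 96.
The shock moves the curves to Qd = 520 - 2P and Qs = 3P - 369.
New equilibrium: 520 - 2P = 3P - 369 ⇒ 889 = 5P ⇒ P = 177.8, Q = 164.4.

164.40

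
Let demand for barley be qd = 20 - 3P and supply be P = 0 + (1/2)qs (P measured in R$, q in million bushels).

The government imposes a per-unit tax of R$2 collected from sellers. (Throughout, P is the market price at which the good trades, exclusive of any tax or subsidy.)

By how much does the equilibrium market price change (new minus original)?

+0.8

Solve the original market: 20 - 3P = 2P, hence P = 4 and q = 8.
Since sellers keep the price net of the tax, the effective supply curve becomes qs = 2P - 4.
Setting them equal: 20 - 3P = 2P - 4 → 24 = 5P, so P = 4.8 and q = 5.6.
ΔP = 4.8 − 4 = +0.8.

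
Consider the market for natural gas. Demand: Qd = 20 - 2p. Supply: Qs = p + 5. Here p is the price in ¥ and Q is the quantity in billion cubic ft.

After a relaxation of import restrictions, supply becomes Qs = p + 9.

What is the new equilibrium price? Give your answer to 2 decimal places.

3.67

Solve the original market: 20 - 2p = p + 5, hence p = 5 and Q = 10.
The shock moves the curves to Qd = 20 - 2p and Qs = p + 9.
Equate the new curves: 20 - 2p = p + 9, giving 11 = 3p, p = 11/3 ≈ 3.6667, Q = 38/3 ≈ 12.6667.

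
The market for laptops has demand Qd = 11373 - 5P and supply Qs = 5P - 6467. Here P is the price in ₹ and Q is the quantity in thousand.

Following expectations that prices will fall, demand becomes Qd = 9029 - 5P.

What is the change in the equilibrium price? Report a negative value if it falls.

Solve the original market: 11373 - 5P = 5P - 6467, hence P = 1784 and Q = 2453.
The new curves are Qd = 9029 - 5P (demand) and Qs = 5P - 6467 (supply).
Equate the new curves: 9029 - 5P = 5P - 6467, giving 15496 = 10P, P = 1549.6, Q = 1281.
ΔP = 1549.6 − 1784 = -234.4.

-234.4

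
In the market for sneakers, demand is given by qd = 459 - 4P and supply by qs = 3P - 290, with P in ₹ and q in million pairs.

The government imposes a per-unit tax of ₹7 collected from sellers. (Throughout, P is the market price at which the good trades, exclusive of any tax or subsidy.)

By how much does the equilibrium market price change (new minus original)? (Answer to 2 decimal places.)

Original equilibrium: 459 - 4P = 3P - 290 gives 749 = 7P, so P = 107 and q = 31.
Since sellers keep the price net of the tax, the effective supply curve becomes qs = 3P - 311.
Clearing the new market: 459 - 4P = 3P - 311, so P = 110 and q = 19.
ΔP = 110 − 107 = +3.00.

+3.00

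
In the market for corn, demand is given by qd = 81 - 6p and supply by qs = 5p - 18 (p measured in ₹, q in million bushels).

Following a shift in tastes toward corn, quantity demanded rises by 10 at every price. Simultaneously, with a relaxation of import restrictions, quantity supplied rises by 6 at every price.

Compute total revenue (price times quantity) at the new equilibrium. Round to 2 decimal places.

Initially, 81 - 6p = 5p - 18, so 99 = 11p and p = 9, q = 27.
After the shift, demand is qd = 91 - 6p and supply is qs = 5p - 12.
Clearing the new market: 91 - 6p = 5p - 12, so p = 103/11 ≈ 9.3636 and q = 383/11 ≈ 34.8182.
New expenditure = 9.3636 × 34.8182 = 326.02.

326.02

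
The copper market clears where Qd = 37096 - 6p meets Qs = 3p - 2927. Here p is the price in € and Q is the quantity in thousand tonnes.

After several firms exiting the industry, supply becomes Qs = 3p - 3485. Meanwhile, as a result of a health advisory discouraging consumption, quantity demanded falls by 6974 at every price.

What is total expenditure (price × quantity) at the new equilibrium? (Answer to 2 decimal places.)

Initially, 37096 - 6p = 3p - 2927, so 40023 = 9p and p = 4447, Q = 10414.
The new curves are Qd = 30122 - 6p (demand) and Qs = 3p - 3485 (supply).
Setting them equal: 30122 - 6p = 3p - 3485 → 33607 = 9p, so p = 33607/9 ≈ 3734.1111 and Q = 23152/3 ≈ 7717.3333.
New expenditure = 3734.1111 × 7717.3333 = 28817380.15.

28817380.15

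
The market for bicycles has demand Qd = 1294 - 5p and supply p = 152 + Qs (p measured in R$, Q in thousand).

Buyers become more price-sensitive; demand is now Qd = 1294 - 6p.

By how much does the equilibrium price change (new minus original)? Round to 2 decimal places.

Initially, 1294 - 5p = p - 152, so 1446 = 6p and p = 241, Q = 89.
The shock moves the curves to Qd = 1294 - 6p and Qs = p - 152.
Clearing the new market: 1294 - 6p = p - 152, so p = 1446/7 ≈ 206.5714 and Q = 382/7 ≈ 54.5714.
Δp = 206.5714 − 241 = -34.43.

-34.43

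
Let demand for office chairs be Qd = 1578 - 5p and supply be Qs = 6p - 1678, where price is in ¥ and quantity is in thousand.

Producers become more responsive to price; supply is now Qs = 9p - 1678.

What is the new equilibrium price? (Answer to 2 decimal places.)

Before the shock: 1578 - 5p = 6p - 1678 ⇒ 3256 = 11p ⇒ p = 296, Q = 98.
After the shift, demand is Qd = 1578 - 5p and supply is Qs = 9p - 1678.
Clearing the new market: 1578 - 5p = 9p - 1678, so p = 1628/7 ≈ 232.5714 and Q = 2906/7 ≈ 415.1429.

232.57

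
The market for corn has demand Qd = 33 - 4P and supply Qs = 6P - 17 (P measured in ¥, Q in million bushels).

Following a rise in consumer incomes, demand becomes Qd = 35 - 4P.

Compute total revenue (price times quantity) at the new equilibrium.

73.84

Before the shock: 33 - 4P = 6P - 17 ⇒ 50 = 10P ⇒ P = 5, Q = 13.
The shock moves the curves to Qd = 35 - 4P and Qs = 6P - 17.
Equate the new curves: 35 - 4P = 6P - 17, giving 52 = 10P, P = 5.2, Q = 14.2.
New expenditure = 5.2 × 14.2 = 73.84.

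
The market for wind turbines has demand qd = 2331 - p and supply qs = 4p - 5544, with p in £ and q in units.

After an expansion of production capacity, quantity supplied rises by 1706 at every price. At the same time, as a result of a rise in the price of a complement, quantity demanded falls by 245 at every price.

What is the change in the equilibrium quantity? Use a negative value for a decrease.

+145.2

Original equilibrium: 2331 - p = 4p - 5544 gives 7875 = 5p, so p = 1575 and q = 756.
The shock moves the curves to qd = 2086 - p and qs = 4p - 3838.
Setting them equal: 2086 - p = 4p - 3838 → 5924 = 5p, so p = 1184.8 and q = 901.2.
Δq = 901.2 − 756 = +145.2.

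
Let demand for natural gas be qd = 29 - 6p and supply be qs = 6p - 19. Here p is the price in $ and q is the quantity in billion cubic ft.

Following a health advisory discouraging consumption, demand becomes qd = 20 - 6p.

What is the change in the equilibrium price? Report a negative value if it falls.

-0.75

Solve the original market: 29 - 6p = 6p - 19, hence p = 4 and q = 5.
The new curves are qd = 20 - 6p (demand) and qs = 6p - 19 (supply).
Clearing the new market: 20 - 6p = 6p - 19, so p = 3.25 and q = 0.5.
Δp = 3.25 − 4 = -0.75.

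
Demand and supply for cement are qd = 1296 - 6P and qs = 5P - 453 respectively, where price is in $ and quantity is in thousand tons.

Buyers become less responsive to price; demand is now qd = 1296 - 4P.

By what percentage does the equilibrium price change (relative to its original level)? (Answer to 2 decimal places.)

+22.22

Initially, 1296 - 6P = 5P - 453, so 1749 = 11P and P = 159, q = 342.
The new curves are qd = 1296 - 4P (demand) and qs = 5P - 453 (supply).
Clearing the new market: 1296 - 4P = 5P - 453, so P = 583/3 ≈ 194.3333 and q = 1556/3 ≈ 518.6667.
%ΔP = (194.3333 − 159) / 159 × 100 = +22.22%.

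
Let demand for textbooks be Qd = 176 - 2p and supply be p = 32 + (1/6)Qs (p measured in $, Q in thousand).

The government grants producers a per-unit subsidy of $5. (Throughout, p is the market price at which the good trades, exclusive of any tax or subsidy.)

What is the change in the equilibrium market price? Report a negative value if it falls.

-3.75

Original equilibrium: 176 - 2p = 6p - 192 gives 368 = 8p, so p = 46 and Q = 84.
Since sellers receive the price plus the subsidy, the effective supply curve becomes Qs = 6p - 162.
Setting them equal: 176 - 2p = 6p - 162 → 338 = 8p, so p = 42.25 and Q = 91.5.
Δp = 42.25 − 46 = -3.75.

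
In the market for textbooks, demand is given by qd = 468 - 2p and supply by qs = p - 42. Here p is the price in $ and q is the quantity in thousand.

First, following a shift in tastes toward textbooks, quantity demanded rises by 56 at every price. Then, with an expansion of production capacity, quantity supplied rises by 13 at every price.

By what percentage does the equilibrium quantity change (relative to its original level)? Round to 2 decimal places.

+21.35

Solve the original market: 468 - 2p = p - 42, hence p = 170 and q = 128.
After the shift, demand is qd = 524 - 2p and supply is qs = p - 29.
Setting them equal: 524 - 2p = p - 29 → 553 = 3p, so p = 553/3 ≈ 184.3333 and q = 466/3 ≈ 155.3333.
%Δq = (155.3333 − 128) / 128 × 100 = +21.35%.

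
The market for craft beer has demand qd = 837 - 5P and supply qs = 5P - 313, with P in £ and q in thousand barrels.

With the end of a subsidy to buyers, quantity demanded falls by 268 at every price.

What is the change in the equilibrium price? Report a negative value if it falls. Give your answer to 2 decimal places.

Initially, 837 - 5P = 5P - 313, so 1150 = 10P and P = 115, q = 262.
The shock moves the curves to qd = 569 - 5P and qs = 5P - 313.
Equate the new curves: 569 - 5P = 5P - 313, giving 882 = 10P, P = 88.2, q = 128.
ΔP = 88.2 − 115 = -26.80.

-26.80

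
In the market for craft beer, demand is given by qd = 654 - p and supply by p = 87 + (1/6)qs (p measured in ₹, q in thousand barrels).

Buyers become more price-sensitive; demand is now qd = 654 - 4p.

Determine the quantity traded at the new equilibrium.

183.6

Solve the original market: 654 - p = 6p - 522, hence p = 168 and q = 486.
After the shift, demand is qd = 654 - 4p and supply is qs = 6p - 522.
Setting them equal: 654 - 4p = 6p - 522 → 1176 = 10p, so p = 117.6 and q = 183.6.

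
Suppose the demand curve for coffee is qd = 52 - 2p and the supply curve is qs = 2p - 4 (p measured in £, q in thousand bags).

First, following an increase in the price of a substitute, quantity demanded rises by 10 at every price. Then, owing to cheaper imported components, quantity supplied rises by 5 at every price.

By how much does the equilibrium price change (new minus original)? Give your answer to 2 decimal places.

Solve the original market: 52 - 2p = 2p - 4, hence p = 14 and q = 24.
The new curves are qd = 62 - 2p (demand) and qs = 2p + 1 (supply).
Clearing the new market: 62 - 2p = 2p + 1, so p = 15.25 and q = 31.5.
Δp = 15.25 − 14 = +1.25.

+1.25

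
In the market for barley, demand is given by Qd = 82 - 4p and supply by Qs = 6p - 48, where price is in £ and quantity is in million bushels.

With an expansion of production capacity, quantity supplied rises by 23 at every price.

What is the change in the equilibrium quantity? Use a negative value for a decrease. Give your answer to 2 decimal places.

+9.20

Solve the original market: 82 - 4p = 6p - 48, hence p = 13 and Q = 30.
The new curves are Qd = 82 - 4p (demand) and Qs = 6p - 25 (supply).
Clearing the new market: 82 - 4p = 6p - 25, so p = 10.7 and Q = 39.2.
ΔQ = 39.2 − 30 = +9.20.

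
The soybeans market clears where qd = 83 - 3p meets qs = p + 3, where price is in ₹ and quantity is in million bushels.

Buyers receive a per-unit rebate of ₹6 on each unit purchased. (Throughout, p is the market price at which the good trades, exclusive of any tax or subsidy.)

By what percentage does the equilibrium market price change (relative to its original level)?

Before the shock: 83 - 3p = p + 3 ⇒ 80 = 4p ⇒ p = 20, q = 23.
Since buyers' out-of-pocket price is the market price minus the rebate, the effective demand curve becomes qd = 101 - 3p.
New equilibrium: 101 - 3p = p + 3 ⇒ 98 = 4p ⇒ p = 24.5, q = 27.5.
%Δp = (24.5 − 20) / 20 × 100 = +22.5%.

+22.5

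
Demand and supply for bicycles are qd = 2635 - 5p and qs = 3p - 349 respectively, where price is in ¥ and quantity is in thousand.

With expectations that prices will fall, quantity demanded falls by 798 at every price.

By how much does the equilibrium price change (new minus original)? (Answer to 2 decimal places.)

-99.75

Solve the original market: 2635 - 5p = 3p - 349, hence p = 373 and q = 770.
The shock moves the curves to qd = 1837 - 5p and qs = 3p - 349.
New equilibrium: 1837 - 5p = 3p - 349 ⇒ 2186 = 8p ⇒ p = 273.25, q = 470.75.
Δp = 273.25 − 373 = -99.75.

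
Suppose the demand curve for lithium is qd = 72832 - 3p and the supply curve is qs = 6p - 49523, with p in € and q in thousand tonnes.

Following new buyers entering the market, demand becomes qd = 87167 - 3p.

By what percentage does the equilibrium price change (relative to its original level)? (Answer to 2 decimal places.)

Initially, 72832 - 3p = 6p - 49523, so 122355 = 9p and p = 13595, q = 32047.
After the shift, demand is qd = 87167 - 3p and supply is qs = 6p - 49523.
Equate the new curves: 87167 - 3p = 6p - 49523, giving 136690 = 9p, p = 136690/9 ≈ 15187.7778, q = 124811/3 ≈ 41603.6667.
%Δp = (15187.7778 − 13595) / 13595 × 100 = +11.72%.

+11.72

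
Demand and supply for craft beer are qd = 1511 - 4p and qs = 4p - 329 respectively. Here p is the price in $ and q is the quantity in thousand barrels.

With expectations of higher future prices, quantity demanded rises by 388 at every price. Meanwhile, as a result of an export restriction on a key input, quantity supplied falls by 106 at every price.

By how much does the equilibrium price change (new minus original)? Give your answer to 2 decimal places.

Before the shock: 1511 - 4p = 4p - 329 ⇒ 1840 = 8p ⇒ p = 230, q = 591.
With the change applied: demand qd = 1899 - 4p, supply qs = 4p - 435.
Equate the new curves: 1899 - 4p = 4p - 435, giving 2334 = 8p, p = 291.75, q = 732.
Δp = 291.75 − 230 = +61.75.

+61.75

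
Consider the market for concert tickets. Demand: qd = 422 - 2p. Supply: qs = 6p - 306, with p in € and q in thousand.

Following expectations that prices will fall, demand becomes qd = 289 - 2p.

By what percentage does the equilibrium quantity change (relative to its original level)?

-41.5625

Initially, 422 - 2p = 6p - 306, so 728 = 8p and p = 91, q = 240.
With the change applied: demand qd = 289 - 2p, supply qs = 6p - 306.
Clearing the new market: 289 - 2p = 6p - 306, so p = 74.375 and q = 140.25.
%Δq = (140.25 − 240) / 240 × 100 = -41.5625%.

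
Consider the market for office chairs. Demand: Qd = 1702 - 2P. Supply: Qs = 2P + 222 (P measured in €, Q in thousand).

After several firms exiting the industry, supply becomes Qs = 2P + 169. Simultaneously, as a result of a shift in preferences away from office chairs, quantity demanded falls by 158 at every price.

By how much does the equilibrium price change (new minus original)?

Solve the original market: 1702 - 2P = 2P + 222, hence P = 370 and Q = 962.
After the shift, demand is Qd = 1544 - 2P and supply is Qs = 2P + 169.
Clearing the new market: 1544 - 2P = 2P + 169, so P = 343.75 and Q = 856.5.
ΔP = 343.75 − 370 = -26.25.

-26.25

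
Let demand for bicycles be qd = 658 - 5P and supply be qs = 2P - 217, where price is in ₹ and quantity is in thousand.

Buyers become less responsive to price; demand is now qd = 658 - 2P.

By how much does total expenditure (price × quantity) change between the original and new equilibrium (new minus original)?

Initially, 658 - 5P = 2P - 217, so 875 = 7P and P = 125, q = 33.
The shock moves the curves to qd = 658 - 2P and qs = 2P - 217.
New equilibrium: 658 - 2P = 2P - 217 ⇒ 875 = 4P ⇒ P = 218.75, q = 220.5.
Expenditure moves from 125×33 = 4125 to 218.75×220.5 = 48234.375; change = +44109.375.

+44109.375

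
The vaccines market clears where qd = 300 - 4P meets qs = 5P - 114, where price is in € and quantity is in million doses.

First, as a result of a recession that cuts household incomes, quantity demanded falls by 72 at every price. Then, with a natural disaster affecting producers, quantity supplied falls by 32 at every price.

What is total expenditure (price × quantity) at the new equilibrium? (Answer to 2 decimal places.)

2567.21

Original equilibrium: 300 - 4P = 5P - 114 gives 414 = 9P, so P = 46 and q = 116.
The new curves are qd = 228 - 4P (demand) and qs = 5P - 146 (supply).
New equilibrium: 228 - 4P = 5P - 146 ⇒ 374 = 9P ⇒ P = 374/9 ≈ 41.5556, q = 556/9 ≈ 61.7778.
New expenditure = 41.5556 × 61.7778 = 2567.21.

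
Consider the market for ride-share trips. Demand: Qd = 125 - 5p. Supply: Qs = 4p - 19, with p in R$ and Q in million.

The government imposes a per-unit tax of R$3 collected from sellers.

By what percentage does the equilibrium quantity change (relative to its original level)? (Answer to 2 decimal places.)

-14.81

Before the shock: 125 - 5p = 4p - 19 ⇒ 144 = 9p ⇒ p = 16, Q = 45.
Since sellers keep the price net of the tax, the effective supply curve becomes Qs = 4p - 31.
Equate the new curves: 125 - 5p = 4p - 31, giving 156 = 9p, p = 52/3 ≈ 17.3333, Q = 115/3 ≈ 38.3333.
%ΔQ = (38.3333 − 45) / 45 × 100 = -14.81%.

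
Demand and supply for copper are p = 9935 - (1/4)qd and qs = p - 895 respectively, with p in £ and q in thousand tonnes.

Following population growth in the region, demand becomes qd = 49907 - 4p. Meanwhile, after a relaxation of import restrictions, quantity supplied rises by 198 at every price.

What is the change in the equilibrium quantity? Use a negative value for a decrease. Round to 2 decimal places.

+2191.80

Solve the original market: 39740 - 4p = p - 895, hence p = 8127 and q = 7232.
The shock moves the curves to qd = 49907 - 4p and qs = p - 697.
Clearing the new market: 49907 - 4p = p - 697, so p = 10120.8 and q = 9423.8.
Δq = 9423.8 − 7232 = +2191.80.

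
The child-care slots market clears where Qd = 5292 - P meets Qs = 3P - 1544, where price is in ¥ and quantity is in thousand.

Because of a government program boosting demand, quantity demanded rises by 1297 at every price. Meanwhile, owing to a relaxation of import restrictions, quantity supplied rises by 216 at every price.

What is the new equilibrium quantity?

Before the shock: 5292 - P = 3P - 1544 ⇒ 6836 = 4P ⇒ P = 1709, Q = 3583.
The shock moves the curves to Qd = 6589 - P and Qs = 3P - 1328.
Setting them equal: 6589 - P = 3P - 1328 → 7917 = 4P, so P = 1979.25 and Q = 4609.75.

4609.75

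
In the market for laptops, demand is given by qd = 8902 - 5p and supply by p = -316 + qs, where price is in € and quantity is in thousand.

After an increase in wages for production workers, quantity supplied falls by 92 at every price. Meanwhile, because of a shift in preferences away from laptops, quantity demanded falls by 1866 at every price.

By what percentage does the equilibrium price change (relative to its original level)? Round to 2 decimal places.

-20.66

Initially, 8902 - 5p = p + 316, so 8586 = 6p and p = 1431, q = 1747.
After the shift, demand is qd = 7036 - 5p and supply is qs = p + 224.
Setting them equal: 7036 - 5p = p + 224 → 6812 = 6p, so p = 3406/3 ≈ 1135.3333 and q = 4078/3 ≈ 1359.3333.
%Δp = (1135.3333 − 1431) / 1431 × 100 = -20.66%.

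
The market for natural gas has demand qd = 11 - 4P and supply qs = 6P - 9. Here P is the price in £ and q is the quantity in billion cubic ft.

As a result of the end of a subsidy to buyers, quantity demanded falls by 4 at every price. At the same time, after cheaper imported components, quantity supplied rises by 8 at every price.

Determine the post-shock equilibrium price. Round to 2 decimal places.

0.80

Before the shock: 11 - 4P = 6P - 9 ⇒ 20 = 10P ⇒ P = 2, q = 3.
With the change applied: demand qd = 7 - 4P, supply qs = 6P - 1.
Setting them equal: 7 - 4P = 6P - 1 → 8 = 10P, so P = 0.8 and q = 3.8.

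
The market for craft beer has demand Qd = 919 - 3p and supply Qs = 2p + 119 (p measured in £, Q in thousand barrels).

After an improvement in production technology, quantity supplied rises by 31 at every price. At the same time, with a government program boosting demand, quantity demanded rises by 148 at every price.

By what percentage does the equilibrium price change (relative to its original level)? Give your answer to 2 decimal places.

Solve the original market: 919 - 3p = 2p + 119, hence p = 160 and Q = 439.
The shock moves the curves to Qd = 1067 - 3p and Qs = 2p + 150.
New equilibrium: 1067 - 3p = 2p + 150 ⇒ 917 = 5p ⇒ p = 183.4, Q = 516.8.
%Δp = (183.4 − 160) / 160 × 100 = +14.63%.

+14.63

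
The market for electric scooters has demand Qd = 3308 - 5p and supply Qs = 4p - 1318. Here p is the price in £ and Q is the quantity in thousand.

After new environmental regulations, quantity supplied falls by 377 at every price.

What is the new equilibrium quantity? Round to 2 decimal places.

528.56

Before the shock: 3308 - 5p = 4p - 1318 ⇒ 4626 = 9p ⇒ p = 514, Q = 738.
The shock moves the curves to Qd = 3308 - 5p and Qs = 4p - 1695.
Setting them equal: 3308 - 5p = 4p - 1695 → 5003 = 9p, so p = 5003/9 ≈ 555.8889 and Q = 4757/9 ≈ 528.5556.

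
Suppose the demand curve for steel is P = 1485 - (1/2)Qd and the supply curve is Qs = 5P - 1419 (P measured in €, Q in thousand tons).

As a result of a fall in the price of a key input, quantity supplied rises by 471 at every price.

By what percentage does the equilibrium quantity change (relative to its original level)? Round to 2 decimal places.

+7.84

Solve the original market: 2970 - 2P = 5P - 1419, hence P = 627 and Q = 1716.
The shock moves the curves to Qd = 2970 - 2P and Qs = 5P - 948.
Clearing the new market: 2970 - 2P = 5P - 948, so P = 3918/7 ≈ 559.7143 and Q = 12954/7 ≈ 1850.5714.
%ΔQ = (1850.5714 − 1716) / 1716 × 100 = +7.84%.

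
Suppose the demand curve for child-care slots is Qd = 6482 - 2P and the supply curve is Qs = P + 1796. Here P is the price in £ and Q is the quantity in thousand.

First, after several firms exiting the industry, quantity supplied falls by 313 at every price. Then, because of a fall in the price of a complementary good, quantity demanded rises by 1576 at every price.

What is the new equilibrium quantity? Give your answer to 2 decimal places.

3674.67

Original equilibrium: 6482 - 2P = P + 1796 gives 4686 = 3P, so P = 1562 and Q = 3358.
The new curves are Qd = 8058 - 2P (demand) and Qs = P + 1483 (supply).
Equate the new curves: 8058 - 2P = P + 1483, giving 6575 = 3P, P = 6575/3 ≈ 2191.6667, Q = 11024/3 ≈ 3674.6667.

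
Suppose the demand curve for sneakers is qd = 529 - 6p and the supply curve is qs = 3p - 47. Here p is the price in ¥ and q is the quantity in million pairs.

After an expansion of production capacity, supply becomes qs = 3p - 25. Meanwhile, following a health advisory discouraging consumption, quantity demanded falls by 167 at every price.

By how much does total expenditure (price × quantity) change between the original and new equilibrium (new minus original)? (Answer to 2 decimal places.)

-4808.00

Original equilibrium: 529 - 6p = 3p - 47 gives 576 = 9p, so p = 64 and q = 145.
After the shift, demand is qd = 362 - 6p and supply is qs = 3p - 25.
New equilibrium: 362 - 6p = 3p - 25 ⇒ 387 = 9p ⇒ p = 43, q = 104.
Expenditure moves from 64×145 = 9280 to 43×104 = 4472; change = -4808.00.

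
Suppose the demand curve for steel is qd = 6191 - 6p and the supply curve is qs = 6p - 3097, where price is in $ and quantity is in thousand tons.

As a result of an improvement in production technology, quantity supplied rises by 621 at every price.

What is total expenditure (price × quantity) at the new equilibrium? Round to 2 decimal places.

1341579.38

Before the shock: 6191 - 6p = 6p - 3097 ⇒ 9288 = 12p ⇒ p = 774, q = 1547.
The new curves are qd = 6191 - 6p (demand) and qs = 6p - 2476 (supply).
Clearing the new market: 6191 - 6p = 6p - 2476, so p = 722.25 and q = 1857.5.
New expenditure = 722.25 × 1857.5 = 1341579.38.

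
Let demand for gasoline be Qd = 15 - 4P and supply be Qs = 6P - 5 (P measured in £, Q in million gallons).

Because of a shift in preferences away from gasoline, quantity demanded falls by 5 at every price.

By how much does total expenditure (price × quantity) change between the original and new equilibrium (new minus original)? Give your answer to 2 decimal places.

Solve the original market: 15 - 4P = 6P - 5, hence P = 2 and Q = 7.
The shock moves the curves to Qd = 10 - 4P and Qs = 6P - 5.
Setting them equal: 10 - 4P = 6P - 5 → 15 = 10P, so P = 1.5 and Q = 4.
Expenditure moves from 2×7 = 14 to 1.5×4 = 6; change = -8.00.

-8.00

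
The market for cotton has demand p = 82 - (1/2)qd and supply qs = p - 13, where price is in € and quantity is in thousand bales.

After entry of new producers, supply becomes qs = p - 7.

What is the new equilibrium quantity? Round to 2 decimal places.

Original equilibrium: 164 - 2p = p - 13 gives 177 = 3p, so p = 59 and q = 46.
With the change applied: demand qd = 164 - 2p, supply qs = p - 7.
New equilibrium: 164 - 2p = p - 7 ⇒ 171 = 3p ⇒ p = 57, q = 50.

50.00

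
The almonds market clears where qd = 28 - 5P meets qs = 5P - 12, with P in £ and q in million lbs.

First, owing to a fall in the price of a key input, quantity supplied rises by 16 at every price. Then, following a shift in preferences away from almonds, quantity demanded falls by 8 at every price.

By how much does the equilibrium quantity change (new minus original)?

+4

Before the shock: 28 - 5P = 5P - 12 ⇒ 40 = 10P ⇒ P = 4, q = 8.
After the shift, demand is qd = 20 - 5P and supply is qs = 5P + 4.
Clearing the new market: 20 - 5P = 5P + 4, so P = 1.6 and q = 12.
Δq = 12 − 8 = +4.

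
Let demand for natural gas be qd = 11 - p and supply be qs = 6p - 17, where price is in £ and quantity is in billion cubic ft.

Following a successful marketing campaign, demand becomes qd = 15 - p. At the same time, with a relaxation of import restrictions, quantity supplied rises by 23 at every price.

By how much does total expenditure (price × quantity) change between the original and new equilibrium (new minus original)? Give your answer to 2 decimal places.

Before the shock: 11 - p = 6p - 17 ⇒ 28 = 7p ⇒ p = 4, q = 7.
The new curves are qd = 15 - p (demand) and qs = 6p + 6 (supply).
Clearing the new market: 15 - p = 6p + 6, so p = 9/7 ≈ 1.2857 and q = 96/7 ≈ 13.7143.
Expenditure moves from 4×7 = 28 to 1.2857×13.7143 = 17.6327; change = -10.37.

-10.37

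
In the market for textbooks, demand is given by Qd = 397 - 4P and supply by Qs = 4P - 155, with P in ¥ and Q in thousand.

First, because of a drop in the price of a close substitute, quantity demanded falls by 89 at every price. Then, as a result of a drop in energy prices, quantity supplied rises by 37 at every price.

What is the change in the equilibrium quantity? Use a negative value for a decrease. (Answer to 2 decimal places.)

Initially, 397 - 4P = 4P - 155, so 552 = 8P and P = 69, Q = 121.
After the shift, demand is Qd = 308 - 4P and supply is Qs = 4P - 118.
Clearing the new market: 308 - 4P = 4P - 118, so P = 53.25 and Q = 95.
ΔQ = 95 − 121 = -26.00.

-26.00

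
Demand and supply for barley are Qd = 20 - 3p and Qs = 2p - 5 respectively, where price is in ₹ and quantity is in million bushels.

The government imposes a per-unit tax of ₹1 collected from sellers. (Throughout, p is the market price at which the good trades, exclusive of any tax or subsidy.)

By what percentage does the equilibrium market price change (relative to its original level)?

+8

Original equilibrium: 20 - 3p = 2p - 5 gives 25 = 5p, so p = 5 and Q = 5.
Since sellers keep the price net of the tax, the effective supply curve becomes Qs = 2p - 7.
Clearing the new market: 20 - 3p = 2p - 7, so p = 5.4 and Q = 3.8.
%Δp = (5.4 − 5) / 5 × 100 = +8%.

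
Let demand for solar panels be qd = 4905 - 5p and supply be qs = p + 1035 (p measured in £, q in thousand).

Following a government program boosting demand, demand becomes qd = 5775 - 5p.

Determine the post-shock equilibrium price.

Before the shock: 4905 - 5p = p + 1035 ⇒ 3870 = 6p ⇒ p = 645, q = 1680.
With the change applied: demand qd = 5775 - 5p, supply qs = p + 1035.
New equilibrium: 5775 - 5p = p + 1035 ⇒ 4740 = 6p ⇒ p = 790, q = 1825.

790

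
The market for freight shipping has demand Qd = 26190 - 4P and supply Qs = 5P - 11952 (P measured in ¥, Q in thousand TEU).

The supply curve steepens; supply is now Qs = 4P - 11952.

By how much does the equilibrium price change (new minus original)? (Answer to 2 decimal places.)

Initially, 26190 - 4P = 5P - 11952, so 38142 = 9P and P = 4238, Q = 9238.
After the shift, demand is Qd = 26190 - 4P and supply is Qs = 4P - 11952.
Equate the new curves: 26190 - 4P = 4P - 11952, giving 38142 = 8P, P = 4767.75, Q = 7119.
ΔP = 4767.75 − 4238 = +529.75.

+529.75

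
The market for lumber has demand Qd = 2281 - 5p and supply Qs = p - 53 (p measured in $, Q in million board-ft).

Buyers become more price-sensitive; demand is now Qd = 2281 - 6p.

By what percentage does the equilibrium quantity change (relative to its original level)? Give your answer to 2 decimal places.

-16.54

Original equilibrium: 2281 - 5p = p - 53 gives 2334 = 6p, so p = 389 and Q = 336.
With the change applied: demand Qd = 2281 - 6p, supply Qs = p - 53.
Equate the new curves: 2281 - 6p = p - 53, giving 2334 = 7p, p = 2334/7 ≈ 333.4286, Q = 1963/7 ≈ 280.4286.
%ΔQ = (280.4286 − 336) / 336 × 100 = -16.54%.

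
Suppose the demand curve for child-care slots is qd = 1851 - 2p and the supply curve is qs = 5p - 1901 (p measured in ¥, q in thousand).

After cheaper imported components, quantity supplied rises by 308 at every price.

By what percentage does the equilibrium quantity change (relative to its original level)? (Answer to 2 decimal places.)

+11.30

Solve the original market: 1851 - 2p = 5p - 1901, hence p = 536 and q = 779.
After the shift, demand is qd = 1851 - 2p and supply is qs = 5p - 1593.
Setting them equal: 1851 - 2p = 5p - 1593 → 3444 = 7p, so p = 492 and q = 867.
%Δq = (867 − 779) / 779 × 100 = +11.30%.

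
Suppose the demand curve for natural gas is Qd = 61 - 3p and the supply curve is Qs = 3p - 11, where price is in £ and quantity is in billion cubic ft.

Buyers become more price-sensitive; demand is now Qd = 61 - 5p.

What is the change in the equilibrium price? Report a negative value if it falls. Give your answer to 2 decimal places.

Before the shock: 61 - 3p = 3p - 11 ⇒ 72 = 6p ⇒ p = 12, Q = 25.
With the change applied: demand Qd = 61 - 5p, supply Qs = 3p - 11.
Equate the new curves: 61 - 5p = 3p - 11, giving 72 = 8p, p = 9, Q = 16.
Δp = 9 − 12 = -3.00.

-3.00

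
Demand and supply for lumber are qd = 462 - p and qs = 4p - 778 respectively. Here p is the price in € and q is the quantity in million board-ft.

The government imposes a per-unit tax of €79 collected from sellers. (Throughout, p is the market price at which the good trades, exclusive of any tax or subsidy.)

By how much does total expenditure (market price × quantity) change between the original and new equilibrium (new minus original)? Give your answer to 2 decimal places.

-6143.04

Solve the original market: 462 - p = 4p - 778, hence p = 248 and q = 214.
Since sellers keep the price net of the tax, the effective supply curve becomes qs = 4p - 1094.
Clearing the new market: 462 - p = 4p - 1094, so p = 311.2 and q = 150.8.
Expenditure moves from 248×214 = 53072 to 311.2×150.8 = 46928.96; change = -6143.04.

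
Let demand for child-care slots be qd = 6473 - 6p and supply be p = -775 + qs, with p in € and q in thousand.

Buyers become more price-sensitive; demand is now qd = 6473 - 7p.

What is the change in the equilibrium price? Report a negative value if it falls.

Initially, 6473 - 6p = p + 775, so 5698 = 7p and p = 814, q = 1589.
The shock moves the curves to qd = 6473 - 7p and qs = p + 775.
Setting them equal: 6473 - 7p = p + 775 → 5698 = 8p, so p = 712.25 and q = 1487.25.
Δp = 712.25 − 814 = -101.75.

-101.75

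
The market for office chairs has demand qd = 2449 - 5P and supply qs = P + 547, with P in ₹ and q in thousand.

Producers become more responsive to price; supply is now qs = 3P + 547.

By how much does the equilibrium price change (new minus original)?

Solve the original market: 2449 - 5P = P + 547, hence P = 317 and q = 864.
The shock moves the curves to qd = 2449 - 5P and qs = 3P + 547.
Clearing the new market: 2449 - 5P = 3P + 547, so P = 237.75 and q = 1260.25.
ΔP = 237.75 − 317 = -79.25.

-79.25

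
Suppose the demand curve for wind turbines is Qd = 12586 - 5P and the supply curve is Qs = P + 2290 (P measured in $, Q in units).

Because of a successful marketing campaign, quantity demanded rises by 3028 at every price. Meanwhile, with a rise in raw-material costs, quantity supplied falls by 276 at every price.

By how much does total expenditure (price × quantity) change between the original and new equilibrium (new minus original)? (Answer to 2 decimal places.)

Original equilibrium: 12586 - 5P = P + 2290 gives 10296 = 6P, so P = 1716 and Q = 4006.
With the change applied: demand Qd = 15614 - 5P, supply Qs = P + 2014.
Setting them equal: 15614 - 5P = P + 2014 → 13600 = 6P, so P = 6800/3 ≈ 2266.6667 and Q = 12842/3 ≈ 4280.6667.
Expenditure moves from 1716×4006 = 6874296 to 2266.6667×4280.6667 = 9702844.4444; change = +2828548.44.

+2828548.44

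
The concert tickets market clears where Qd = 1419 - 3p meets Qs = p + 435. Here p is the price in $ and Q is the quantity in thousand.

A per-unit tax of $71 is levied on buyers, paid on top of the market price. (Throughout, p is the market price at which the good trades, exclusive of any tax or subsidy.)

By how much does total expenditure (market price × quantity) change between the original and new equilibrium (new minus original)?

Original equilibrium: 1419 - 3p = p + 435 gives 984 = 4p, so p = 246 and Q = 681.
Since buyers pay the price plus the tax, the effective demand curve becomes Qd = 1206 - 3p.
New equilibrium: 1206 - 3p = p + 435 ⇒ 771 = 4p ⇒ p = 192.75, Q = 627.75.
Expenditure moves from 246×681 = 167526 to 192.75×627.75 = 120998.8125; change = -46527.1875.

-46527.1875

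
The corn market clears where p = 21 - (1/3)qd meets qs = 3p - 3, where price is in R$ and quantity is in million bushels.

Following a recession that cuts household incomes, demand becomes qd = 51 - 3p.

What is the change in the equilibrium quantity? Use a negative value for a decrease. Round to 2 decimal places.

Initially, 63 - 3p = 3p - 3, so 66 = 6p and p = 11, q = 30.
With the change applied: demand qd = 51 - 3p, supply qs = 3p - 3.
Clearing the new market: 51 - 3p = 3p - 3, so p = 9 and q = 24.
Δq = 24 − 30 = -6.00.

-6.00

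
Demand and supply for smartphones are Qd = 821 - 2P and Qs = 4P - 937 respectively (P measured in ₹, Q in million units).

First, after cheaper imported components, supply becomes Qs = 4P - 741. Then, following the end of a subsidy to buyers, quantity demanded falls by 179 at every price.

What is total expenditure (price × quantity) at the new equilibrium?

41720.5

Solve the original market: 821 - 2P = 4P - 937, hence P = 293 and Q = 235.
The shock moves the curves to Qd = 642 - 2P and Qs = 4P - 741.
New equilibrium: 642 - 2P = 4P - 741 ⇒ 1383 = 6P ⇒ P = 230.5, Q = 181.
New expenditure = 230.5 × 181 = 41720.5.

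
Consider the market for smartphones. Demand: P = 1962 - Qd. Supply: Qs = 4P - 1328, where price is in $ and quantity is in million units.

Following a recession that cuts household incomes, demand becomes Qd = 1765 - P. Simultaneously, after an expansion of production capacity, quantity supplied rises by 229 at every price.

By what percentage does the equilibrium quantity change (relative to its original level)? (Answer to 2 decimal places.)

Initially, 1962 - P = 4P - 1328, so 3290 = 5P and P = 658, Q = 1304.
The new curves are Qd = 1765 - P (demand) and Qs = 4P - 1099 (supply).
New equilibrium: 1765 - P = 4P - 1099 ⇒ 2864 = 5P ⇒ P = 572.8, Q = 1192.2.
%ΔQ = (1192.2 − 1304) / 1304 × 100 = -8.57%.

-8.57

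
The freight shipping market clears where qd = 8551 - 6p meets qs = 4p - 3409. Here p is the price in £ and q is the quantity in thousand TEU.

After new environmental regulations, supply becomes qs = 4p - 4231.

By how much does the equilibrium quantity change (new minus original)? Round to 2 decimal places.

-493.20

Before the shock: 8551 - 6p = 4p - 3409 ⇒ 11960 = 10p ⇒ p = 1196, q = 1375.
The shock moves the curves to qd = 8551 - 6p and qs = 4p - 4231.
Equate the new curves: 8551 - 6p = 4p - 4231, giving 12782 = 10p, p = 1278.2, q = 881.8.
Δq = 881.8 − 1375 = -493.20.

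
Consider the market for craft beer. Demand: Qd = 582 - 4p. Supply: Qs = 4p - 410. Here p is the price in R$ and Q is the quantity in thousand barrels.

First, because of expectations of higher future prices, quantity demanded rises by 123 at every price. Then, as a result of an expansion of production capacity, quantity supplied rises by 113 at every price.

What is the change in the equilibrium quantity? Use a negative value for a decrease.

+118

Initially, 582 - 4p = 4p - 410, so 992 = 8p and p = 124, Q = 86.
With the change applied: demand Qd = 705 - 4p, supply Qs = 4p - 297.
Equate the new curves: 705 - 4p = 4p - 297, giving 1002 = 8p, p = 125.25, Q = 204.
ΔQ = 204 − 86 = +118.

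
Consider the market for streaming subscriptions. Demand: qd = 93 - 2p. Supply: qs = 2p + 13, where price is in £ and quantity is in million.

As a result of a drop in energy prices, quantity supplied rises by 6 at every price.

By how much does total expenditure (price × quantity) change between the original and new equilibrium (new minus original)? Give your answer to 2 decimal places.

-24.00

Solve the original market: 93 - 2p = 2p + 13, hence p = 20 and q = 53.
With the change applied: demand qd = 93 - 2p, supply qs = 2p + 19.
Clearing the new market: 93 - 2p = 2p + 19, so p = 18.5 and q = 56.
Expenditure moves from 20×53 = 1060 to 18.5×56 = 1036; change = -24.00.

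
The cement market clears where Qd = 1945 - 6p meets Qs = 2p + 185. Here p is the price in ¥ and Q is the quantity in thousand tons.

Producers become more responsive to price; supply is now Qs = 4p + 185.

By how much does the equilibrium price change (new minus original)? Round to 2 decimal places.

Solve the original market: 1945 - 6p = 2p + 185, hence p = 220 and Q = 625.
With the change applied: demand Qd = 1945 - 6p, supply Qs = 4p + 185.
Equate the new curves: 1945 - 6p = 4p + 185, giving 1760 = 10p, p = 176, Q = 889.
Δp = 176 − 220 = -44.00.

-44.00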